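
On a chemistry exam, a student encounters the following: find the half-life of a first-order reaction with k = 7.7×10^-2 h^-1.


t½ = ln2/k = 0.693147/(7.7×10^-2 h^-1)
= 9.002 h

9.002 h


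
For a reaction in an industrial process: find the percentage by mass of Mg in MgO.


M(MgO) = 1×24.31 + 1×16.0 = 40.31 g/mol
Mass of Mg = 1 × 24.31 = 24.31 g/mol
% Mg = 24.31/40.31 × 100 = 60.31%

60.31%


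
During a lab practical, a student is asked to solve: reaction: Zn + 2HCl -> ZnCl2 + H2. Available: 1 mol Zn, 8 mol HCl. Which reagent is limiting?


Mole ratio available / coefficient:
  Zn: 1/1 = 1.000
  HCl: 8/2 = 4.000
Smaller ratio is limiting.

Zn


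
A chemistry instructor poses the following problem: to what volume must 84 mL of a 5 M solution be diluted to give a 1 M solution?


C1V1 = C2V2
5 × 84 = 1 × V2
V2 = 420/1 = 420.0 mL

420.0 mL


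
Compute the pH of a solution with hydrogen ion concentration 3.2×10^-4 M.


pH = -log10([H+]) = -log10(3.2×10^-4)
= 4 - log10(3.2)
= 4 - 0.51
= 3.49

3.49


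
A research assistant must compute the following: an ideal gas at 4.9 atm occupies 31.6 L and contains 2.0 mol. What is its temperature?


PV = nRT  (R = 0.08206 L·atm/(mol·K))
T = PV/(nR) = 4.9×31.6/(2.0×0.08206)
= 154.84/0.164120
= 943.46 K

943.46 K


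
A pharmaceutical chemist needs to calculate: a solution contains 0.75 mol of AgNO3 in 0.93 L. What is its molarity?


M = n/V = 0.75/0.93 = 0.806 mol/L

0.806 M


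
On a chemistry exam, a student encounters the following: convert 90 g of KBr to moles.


M(KBr) = 119.0 g/mol
n = mass/M = 90/119.0 = 0.7563 mol

0.7563 mol


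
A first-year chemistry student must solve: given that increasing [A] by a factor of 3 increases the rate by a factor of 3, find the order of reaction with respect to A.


rate ∝ [A]^n
3^n = 3 → n = 1
Order in A: 1

1


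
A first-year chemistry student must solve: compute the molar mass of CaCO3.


M(CaCO3) = 1×40.08 + 1×12.01 + 3×16.0
= 40.08 + 12.01 + 48.0
= 100.09 g/mol

100.09 g/mol


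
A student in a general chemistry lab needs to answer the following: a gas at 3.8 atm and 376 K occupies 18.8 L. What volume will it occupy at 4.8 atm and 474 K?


P1V1/T1 = P2V2/T2
V2 = P1V1T2/(T1P2)
= 3.8×18.8×474/(376×4.8)
= 18.762 L

18.762 L


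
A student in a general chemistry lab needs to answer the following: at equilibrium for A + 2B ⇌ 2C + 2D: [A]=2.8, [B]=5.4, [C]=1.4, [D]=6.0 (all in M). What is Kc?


Kc = [C]^2[D]^2/([A][B]^2)
= (1.4^2 × 6.0^2)/(2.8^1 × 5.4^2)
= 70.56/81.648
= 0.8642

0.8642


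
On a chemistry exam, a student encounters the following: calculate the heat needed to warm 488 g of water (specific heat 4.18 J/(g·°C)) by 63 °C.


q = mcΔT = 488 × 4.18 × 63
= 128509.92 J

128509.92 J


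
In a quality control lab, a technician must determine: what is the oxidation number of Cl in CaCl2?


halide: -1
Oxidation number: -1

-1


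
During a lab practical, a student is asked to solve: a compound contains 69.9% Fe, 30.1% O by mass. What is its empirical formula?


Assume 100 g sample. Moles of each element:
  Fe: 69.9/55.85 = 1.252 mol
  O: 30.1/16.0 = 1.881 mol
Divide by smallest (1.252):
  Fe: 1.252/1.252 = 1.0
  O: 1.881/1.252 = 1.5
Multiply all ratios by 2 to obtain whole numbers.
Empirical formula: Fe2O3

Fe2O3


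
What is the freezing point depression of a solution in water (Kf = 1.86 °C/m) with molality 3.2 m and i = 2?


ΔTf = Kf × m × i
= 1.86 × 3.2 × 2
= 11.904 °C

11.904 °C


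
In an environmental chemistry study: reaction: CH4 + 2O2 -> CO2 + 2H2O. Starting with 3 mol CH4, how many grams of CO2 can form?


Mole ratio CO2:CH4 = 1:1
n(CO2) = 3 × 1/1 = 3.000 mol
mass = 3.000 × 44.01 = 132.03 g

132.03 g


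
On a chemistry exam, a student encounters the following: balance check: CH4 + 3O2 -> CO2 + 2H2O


Equation: CH4 + 3O2 -> CO2 + 2H2O
Check atoms: C: 1=1, H: 4=4, O: 6≠4
Not balanced

No, not balanced


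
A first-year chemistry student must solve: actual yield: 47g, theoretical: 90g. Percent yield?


% yield = actual/theoretical × 100
= 47/90 × 100
= 52.22%

52.22%


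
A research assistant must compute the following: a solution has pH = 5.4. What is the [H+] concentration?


[H+] = 10^(-pH) = 10^(-5.4)
= 3.98×10^-6 M

3.98×10^-6 M


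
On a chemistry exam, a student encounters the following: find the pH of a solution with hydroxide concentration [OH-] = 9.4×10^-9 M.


pOH = -log10([OH-]) = -log10(9.4×10^-9)
= 9 - log10(9.4) = 8.03
pH = 14 - pOH = 14 - 8.03 = 5.97

5.97


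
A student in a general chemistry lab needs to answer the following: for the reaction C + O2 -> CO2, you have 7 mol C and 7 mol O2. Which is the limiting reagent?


Mole ratio available / coefficient:
  C: 7/1 = 7.000
  O2: 7/1 = 7.000
Smaller ratio is limiting.

neither (stoichiometric); C and O2 are fully consumed


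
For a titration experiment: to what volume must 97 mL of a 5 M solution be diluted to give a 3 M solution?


C1V1 = C2V2
5 × 97 = 3 × V2
V2 = 485/3 = 161.67 mL

161.67 mL


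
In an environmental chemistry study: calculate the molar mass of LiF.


M(LiF) = 1×6.94 + 1×19.0
= 6.94 + 19.0
= 25.94 g/mol

25.94 g/mol


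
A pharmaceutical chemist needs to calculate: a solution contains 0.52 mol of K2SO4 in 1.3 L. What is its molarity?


M = n/V = 0.52/1.3 = 0.400 mol/L

0.400 M


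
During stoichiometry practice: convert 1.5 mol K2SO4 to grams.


M(K2SO4) = 174.27 g/mol
mass = n × M = 1.5 × 174.27 = 261.41 g

261.41 g


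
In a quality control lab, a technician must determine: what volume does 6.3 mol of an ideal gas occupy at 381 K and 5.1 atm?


PV = nRT  (R = 0.08206 L·atm/(mol·K))
V = nRT/P = 6.3×0.08206×381/5.1
= 38.621 L

38.621 L


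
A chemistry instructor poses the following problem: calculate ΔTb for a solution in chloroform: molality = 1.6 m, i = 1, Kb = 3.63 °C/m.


ΔTb = Kb × m × i
= 3.63 × 1.6 × 1
= 5.808 °C

5.808 °C


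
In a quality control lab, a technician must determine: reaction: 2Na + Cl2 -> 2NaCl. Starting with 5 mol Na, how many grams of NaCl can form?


Mole ratio NaCl:Na = 2:2
n(NaCl) = 5 × 2/2 = 5.000 mol
mass = 5.000 × 58.44 = 292.2 g

292.2 g


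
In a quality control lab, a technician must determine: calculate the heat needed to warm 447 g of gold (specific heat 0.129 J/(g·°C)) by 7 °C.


q = mcΔT = 447 × 0.129 × 7
= 403.64 J

403.64 J


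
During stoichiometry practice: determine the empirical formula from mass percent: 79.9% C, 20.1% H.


Assume 100 g sample. Moles of each element:
  C: 79.9/12.01 = 6.653 mol
  H: 20.1/1.008 = 19.94 mol
Divide by smallest (6.653):
  C: 6.653/6.653 = 1.0
  H: 19.94/6.653 = 3.0
Empirical formula: CH3

CH3


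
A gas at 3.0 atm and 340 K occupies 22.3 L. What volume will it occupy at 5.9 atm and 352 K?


P1V1/T1 = P2V2/T2
V2 = P1V1T2/(T1P2)
= 3.0×22.3×352/(340×5.9)
= 11.739 L

11.739 L


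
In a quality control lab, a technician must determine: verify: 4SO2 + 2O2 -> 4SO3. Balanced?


Equation: 4SO2 + 2O2 -> 4SO3
Check atoms: O: 12=12, S: 4=4
Balanced

Yes, balanced


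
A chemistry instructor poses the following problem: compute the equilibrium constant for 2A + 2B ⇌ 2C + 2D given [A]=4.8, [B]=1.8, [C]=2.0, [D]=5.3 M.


Kc = [C]^2[D]^2/([A]^2[B]^2)
= (2.0^2 × 5.3^2)/(4.8^2 × 1.8^2)
= 112.36/74.6496
= 1.505

1.505


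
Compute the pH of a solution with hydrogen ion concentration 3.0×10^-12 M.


pH = -log10([H+]) = -log10(3.0×10^-12)
= 12 - log10(3.0)
= 12 - 0.48
= 11.52

11.52


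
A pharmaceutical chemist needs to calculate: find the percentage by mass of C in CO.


M(CO) = 1×12.01 + 1×16.0 = 28.01 g/mol
Mass of C = 1 × 12.01 = 12.01 g/mol
% C = 12.01/28.01 × 100 = 42.88%

42.88%


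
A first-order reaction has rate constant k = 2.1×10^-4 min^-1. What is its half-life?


t½ = ln2/k = 0.693147/(2.1×10^-4 min^-1)
= 3301 min

3301 min


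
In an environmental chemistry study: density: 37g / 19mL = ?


ρ = mass/volume
= 37/19
= 1.947 g/mL

1.947 g/mL


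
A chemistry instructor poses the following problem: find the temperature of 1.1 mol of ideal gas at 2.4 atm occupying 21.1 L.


PV = nRT  (R = 0.08206 L·atm/(mol·K))
T = PV/(nR) = 2.4×21.1/(1.1×0.08206)
= 50.64/0.090266
= 561.01 K

561.01 K


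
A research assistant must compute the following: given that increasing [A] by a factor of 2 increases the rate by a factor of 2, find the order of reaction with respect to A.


rate ∝ [A]^n
2^n = 2 → n = 1
Order in A: 1

1


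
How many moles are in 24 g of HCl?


M(HCl) = 36.46 g/mol
n = mass/M = 24/36.46 = 0.6583 mol

0.6583 mol


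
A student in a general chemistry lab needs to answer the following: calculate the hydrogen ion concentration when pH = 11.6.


[H+] = 10^(-pH) = 10^(-11.6)
= 2.51×10^-12 M

2.51×10^-12 M


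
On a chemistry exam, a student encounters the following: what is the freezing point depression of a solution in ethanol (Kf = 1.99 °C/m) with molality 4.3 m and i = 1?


ΔTf = Kf × m × i
= 1.99 × 4.3 × 1
= 8.557 °C

8.557 °C


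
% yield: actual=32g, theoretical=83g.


% yield = actual/theoretical × 100
= 32/83 × 100
= 38.55%

38.55%


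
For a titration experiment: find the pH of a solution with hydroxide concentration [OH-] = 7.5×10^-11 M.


pOH = -log10([OH-]) = -log10(7.5×10^-11)
= 11 - log10(7.5) = 10.12
pH = 14 - pOH = 14 - 10.12 = 3.88

3.88


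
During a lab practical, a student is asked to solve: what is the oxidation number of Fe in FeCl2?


x + 2(-1) = 0, so x = +2
Oxidation number: +2

+2


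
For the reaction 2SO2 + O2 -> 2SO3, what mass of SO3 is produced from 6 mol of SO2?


Mole ratio SO3:SO2 = 2:2
n(SO3) = 6 × 2/2 = 6.000 mol
mass = 6.000 × 80.07 = 480.42 g

480.42 g


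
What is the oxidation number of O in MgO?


O is usually -2
Oxidation number: -2

-2


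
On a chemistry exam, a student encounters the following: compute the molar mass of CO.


M(CO) = 1×12.01 + 1×16.0
= 12.01 + 16.0
= 28.01 g/mol

28.01 g/mol


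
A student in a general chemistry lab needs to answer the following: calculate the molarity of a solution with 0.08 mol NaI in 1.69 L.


M = n/V = 0.08/1.69 = 0.047 mol/L

0.047 M


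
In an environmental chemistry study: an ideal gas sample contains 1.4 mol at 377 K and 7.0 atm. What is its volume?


PV = nRT  (R = 0.08206 L·atm/(mol·K))
V = nRT/P = 1.4×0.08206×377/7.0
= 6.187 L

6.187 L


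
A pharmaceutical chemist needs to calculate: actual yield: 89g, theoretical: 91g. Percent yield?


% yield = actual/theoretical × 100
= 89/91 × 100
= 97.8%

97.8%


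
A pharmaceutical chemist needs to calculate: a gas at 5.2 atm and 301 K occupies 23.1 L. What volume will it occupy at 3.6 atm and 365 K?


P1V1/T1 = P2V2/T2
V2 = P1V1T2/(T1P2)
= 5.2×23.1×365/(301×3.6)
= 40.461 L

40.461 L


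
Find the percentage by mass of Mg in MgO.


M(MgO) = 1×24.31 + 1×16.0 = 40.31 g/mol
Mass of Mg = 1 × 24.31 = 24.31 g/mol
% Mg = 24.31/40.31 × 100 = 60.31%

60.31%


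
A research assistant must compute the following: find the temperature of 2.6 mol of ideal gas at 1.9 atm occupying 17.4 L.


PV = nRT  (R = 0.08206 L·atm/(mol·K))
T = PV/(nR) = 1.9×17.4/(2.6×0.08206)
= 33.06/0.213356
= 154.95 K

154.95 K


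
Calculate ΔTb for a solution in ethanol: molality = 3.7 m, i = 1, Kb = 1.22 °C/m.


ΔTb = Kb × m × i
= 1.22 × 3.7 × 1
= 4.514 °C

4.514 °C


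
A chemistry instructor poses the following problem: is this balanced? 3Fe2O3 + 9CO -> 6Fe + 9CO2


Equation: 3Fe2O3 + 9CO -> 6Fe + 9CO2
Check atoms: C: 9=9, Fe: 6=6, O: 18=18
Balanced

Yes, balanced


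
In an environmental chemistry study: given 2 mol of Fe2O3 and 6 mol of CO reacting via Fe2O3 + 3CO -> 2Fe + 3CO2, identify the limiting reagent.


Mole ratio available / coefficient:
  Fe2O3: 2/1 = 2.000
  CO: 6/3 = 2.000
Smaller ratio is limiting.

neither (stoichiometric); Fe2O3 and CO are fully consumed


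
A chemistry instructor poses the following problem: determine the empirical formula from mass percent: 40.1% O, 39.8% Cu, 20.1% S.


Assume 100 g sample. Moles of each element:
  O: 40.1/16.0 = 2.506 mol
  Cu: 39.8/63.55 = 0.626 mol
  S: 20.1/32.07 = 0.627 mol
Divide by smallest (0.626):
  O: 2.506/0.626 = 4.0
  Cu: 0.626/0.626 = 1.0
  S: 0.627/0.626 = 1.0
Empirical formula: CuSO4

CuSO4


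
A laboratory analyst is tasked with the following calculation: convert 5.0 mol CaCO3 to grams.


M(CaCO3) = 100.09 g/mol
mass = n × M = 5.0 × 100.09 = 500.45 g

500.45 g


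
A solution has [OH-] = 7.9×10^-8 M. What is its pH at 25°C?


pOH = -log10([OH-]) = -log10(7.9×10^-8)
= 8 - log10(7.9) = 7.1
pH = 14 - pOH = 14 - 7.1 = 6.9

6.9


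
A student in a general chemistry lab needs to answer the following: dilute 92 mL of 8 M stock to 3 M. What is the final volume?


C1V1 = C2V2
8 × 92 = 3 × V2
V2 = 736/3 = 245.33 mL

245.33 mL


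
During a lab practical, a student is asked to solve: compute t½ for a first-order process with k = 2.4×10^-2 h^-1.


t½ = ln2/k = 0.693147/(2.4×10^-2 h^-1)
= 28.88 h

28.88 h


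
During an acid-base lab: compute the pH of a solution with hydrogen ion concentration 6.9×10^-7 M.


pH = -log10([H+]) = -log10(6.9×10^-7)
= 7 - log10(6.9)
= 7 - 0.84
= 6.16

6.16


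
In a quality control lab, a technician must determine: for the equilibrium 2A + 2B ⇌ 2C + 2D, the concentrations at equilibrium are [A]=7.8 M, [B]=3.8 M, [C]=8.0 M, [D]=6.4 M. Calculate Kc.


Kc = [C]^2[D]^2/([A]^2[B]^2)
= (8.0^2 × 6.4^2)/(7.8^2 × 3.8^2)
= 2621.44/878.5296
= 2.984

2.984


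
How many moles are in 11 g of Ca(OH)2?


M(Ca(OH)2) = 74.1 g/mol
n = mass/M = 11/74.1 = 0.1484 mol

0.1484 mol


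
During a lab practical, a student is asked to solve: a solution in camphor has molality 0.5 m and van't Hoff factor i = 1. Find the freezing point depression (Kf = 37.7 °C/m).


ΔTf = Kf × m × i
= 37.7 × 0.5 × 1
= 18.85 °C

18.85 °C


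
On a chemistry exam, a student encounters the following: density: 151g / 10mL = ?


ρ = mass/volume
= 151/10
= 15.1 g/mL

15.1 g/mL


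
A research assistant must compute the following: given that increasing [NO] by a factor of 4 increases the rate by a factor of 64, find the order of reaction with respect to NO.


rate ∝ [NO]^n
4^n = 64 → n = 3
Order in NO: 3

3


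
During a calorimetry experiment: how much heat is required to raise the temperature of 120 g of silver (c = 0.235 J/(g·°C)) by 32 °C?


q = mcΔT = 120 × 0.235 × 32
= 902.40 J

902.40 J


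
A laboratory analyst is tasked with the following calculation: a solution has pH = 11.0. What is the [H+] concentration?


[H+] = 10^(-pH) = 10^(-11.0)
= 1.0×10^-11 M

1.0×10^-11 M


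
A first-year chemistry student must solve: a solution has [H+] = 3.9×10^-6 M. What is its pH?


pH = -log10([H+]) = -log10(3.9×10^-6)
= 6 - log10(3.9)
= 6 - 0.59
= 5.41

5.41


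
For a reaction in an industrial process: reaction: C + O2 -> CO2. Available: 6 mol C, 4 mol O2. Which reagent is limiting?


Mole ratio available / coefficient:
  C: 6/1 = 6.000
  O2: 4/1 = 4.000
Smaller ratio is limiting.

O2


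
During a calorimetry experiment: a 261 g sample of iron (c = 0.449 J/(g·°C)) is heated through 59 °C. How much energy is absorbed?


q = mcΔT = 261 × 0.449 × 59
= 6914.15 J

6914.15 J


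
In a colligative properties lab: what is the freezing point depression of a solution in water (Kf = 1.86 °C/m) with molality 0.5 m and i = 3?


ΔTf = Kf × m × i
= 1.86 × 0.5 × 3
= 2.79 °C

2.79 °C


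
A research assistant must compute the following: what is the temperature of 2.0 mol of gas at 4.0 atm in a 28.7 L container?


PV = nRT  (R = 0.08206 L·atm/(mol·K))
T = PV/(nR) = 4.0×28.7/(2.0×0.08206)
= 114.80/0.164120
= 699.49 K

699.49 K


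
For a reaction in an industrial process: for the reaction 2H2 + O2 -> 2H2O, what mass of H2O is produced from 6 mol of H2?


Mole ratio H2O:H2 = 2:2
n(H2O) = 6 × 2/2 = 6.000 mol
mass = 6.000 × 18.02 = 108.12 g

108.12 g


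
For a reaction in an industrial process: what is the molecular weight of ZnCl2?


M(ZnCl2) = 1×65.38 + 2×35.45
= 65.38 + 70.9
= 136.28 g/mol

136.28 g/mol


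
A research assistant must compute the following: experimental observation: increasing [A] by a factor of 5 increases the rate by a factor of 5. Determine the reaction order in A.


rate ∝ [A]^n
5^n = 5 → n = 1
Order in A: 1

1


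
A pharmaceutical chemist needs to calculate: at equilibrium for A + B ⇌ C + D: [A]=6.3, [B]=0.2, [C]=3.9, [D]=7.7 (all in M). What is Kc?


Kc = [C][D]/([A][B])
= (3.9^1 × 7.7^1)/(6.3^1 × 0.2^1)
= 30.03/1.26
= 23.83

23.83


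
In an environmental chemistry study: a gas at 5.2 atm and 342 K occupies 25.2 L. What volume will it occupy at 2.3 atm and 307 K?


P1V1/T1 = P2V2/T2
V2 = P1V1T2/(T1P2)
= 5.2×25.2×307/(342×2.3)
= 51.143 L

51.143 L


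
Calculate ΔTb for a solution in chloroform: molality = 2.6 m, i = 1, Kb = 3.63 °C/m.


ΔTb = Kb × m × i
= 3.63 × 2.6 × 1
= 9.438 °C

9.438 °C


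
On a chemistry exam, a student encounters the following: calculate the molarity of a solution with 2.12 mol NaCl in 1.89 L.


M = n/V = 2.12/1.89 = 1.122 mol/L

1.122 M


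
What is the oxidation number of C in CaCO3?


(+2) + x + 3(-2) = 0, so x = +4
Oxidation number: +4

+4


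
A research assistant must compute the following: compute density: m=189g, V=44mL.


ρ = mass/volume
= 189/44
= 4.295 g/mL

4.295 g/mL


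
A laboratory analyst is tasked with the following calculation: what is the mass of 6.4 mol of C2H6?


M(C2H6) = 30.07 g/mol
mass = n × M = 6.4 × 30.07 = 192.45 g

192.45 g


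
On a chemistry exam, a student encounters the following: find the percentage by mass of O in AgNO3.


M(AgNO3) = 1×107.87 + 1×14.01 + 3×16.0 = 169.88 g/mol
Mass of O = 3 × 16.0 = 48.00 g/mol
% O = 48.00/169.88 × 100 = 28.26%

28.26%


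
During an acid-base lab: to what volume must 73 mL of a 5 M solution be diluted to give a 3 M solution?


C1V1 = C2V2
5 × 73 = 3 × V2
V2 = 365/3 = 121.67 mL

121.67 mL


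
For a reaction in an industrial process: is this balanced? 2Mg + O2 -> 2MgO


Equation: 2Mg + O2 -> 2MgO
Check atoms: Mg: 2=2, O: 2=2
Balanced

Yes, balanced


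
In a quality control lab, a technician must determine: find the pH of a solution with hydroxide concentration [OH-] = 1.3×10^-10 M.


pOH = -log10([OH-]) = -log10(1.3×10^-10)
= 10 - log10(1.3) = 9.89
pH = 14 - pOH = 14 - 9.89 = 4.11

4.11


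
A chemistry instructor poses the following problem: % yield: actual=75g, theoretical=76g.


% yield = actual/theoretical × 100
= 75/76 × 100
= 98.68%

98.68%


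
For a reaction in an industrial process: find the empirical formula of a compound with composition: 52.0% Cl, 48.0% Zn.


Assume 100 g sample. Moles of each element:
  Cl: 52.0/35.45 = 1.467 mol
  Zn: 48.0/65.38 = 0.734 mol
Divide by smallest (0.734):
  Cl: 1.467/0.734 = 2.0
  Zn: 0.734/0.734 = 1.0
Empirical formula: ZnCl2

ZnCl2


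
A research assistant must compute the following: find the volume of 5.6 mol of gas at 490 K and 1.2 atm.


PV = nRT  (R = 0.08206 L·atm/(mol·K))
V = nRT/P = 5.6×0.08206×490/1.2
= 187.644 L

187.644 L


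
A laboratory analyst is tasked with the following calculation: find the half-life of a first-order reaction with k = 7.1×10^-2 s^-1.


t½ = ln2/k = 0.693147/(7.1×10^-2 s^-1)
= 9.763 s

9.763 s


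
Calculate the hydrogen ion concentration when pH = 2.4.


[H+] = 10^(-pH) = 10^(-2.4)
= 3.98×10^-3 M

3.98×10^-3 M


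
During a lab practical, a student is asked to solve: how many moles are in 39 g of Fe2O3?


M(Fe2O3) = 159.7 g/mol
n = mass/M = 39/159.7 = 0.2442 mol

0.2442 mol


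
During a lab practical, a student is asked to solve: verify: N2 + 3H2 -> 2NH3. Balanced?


Equation: N2 + 3H2 -> 2NH3
Check atoms: H: 6=6, N: 2=2
Balanced

Yes, balanced


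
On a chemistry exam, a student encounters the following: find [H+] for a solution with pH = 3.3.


[H+] = 10^(-pH) = 10^(-3.3)
= 5.01×10^-4 M

5.01×10^-4 M


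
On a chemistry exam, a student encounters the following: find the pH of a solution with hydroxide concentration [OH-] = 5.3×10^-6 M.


pOH = -log10([OH-]) = -log10(5.3×10^-6)
= 6 - log10(5.3) = 5.28
pH = 14 - pOH = 14 - 5.28 = 8.72

8.72


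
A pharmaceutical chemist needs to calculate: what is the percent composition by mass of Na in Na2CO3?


M(Na2CO3) = 2×22.99 + 1×12.01 + 3×16.0 = 105.99 g/mol
Mass of Na = 2 × 22.99 = 45.98 g/mol
% Na = 45.98/105.99 × 100 = 43.38%

43.38%


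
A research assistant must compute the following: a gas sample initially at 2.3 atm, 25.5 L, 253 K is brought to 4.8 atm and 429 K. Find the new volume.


P1V1/T1 = P2V2/T2
V2 = P1V1T2/(T1P2)
= 2.3×25.5×429/(253×4.8)
= 20.719 L

20.719 L


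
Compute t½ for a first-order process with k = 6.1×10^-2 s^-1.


t½ = ln2/k = 0.693147/(6.1×10^-2 s^-1)
= 11.36 s

11.36 s


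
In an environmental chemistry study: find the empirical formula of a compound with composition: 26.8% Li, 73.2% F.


Assume 100 g sample. Moles of each element:
  Li: 26.8/6.94 = 3.862 mol
  F: 73.2/19.0 = 3.853 mol
Divide by smallest (3.853):
  Li: 3.862/3.853 = 1.0
  F: 3.853/3.853 = 1.0
Empirical formula: LiF

LiF


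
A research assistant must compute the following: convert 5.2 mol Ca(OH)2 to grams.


M(Ca(OH)2) = 74.1 g/mol
mass = n × M = 5.2 × 74.1 = 385.32 g

385.32 g


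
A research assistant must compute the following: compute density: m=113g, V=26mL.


ρ = mass/volume
= 113/26
= 4.346 g/mL

4.346 g/mL


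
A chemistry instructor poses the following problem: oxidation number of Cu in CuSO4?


Sulfate is -2, so Cu = +2
Oxidation number: +2

+2


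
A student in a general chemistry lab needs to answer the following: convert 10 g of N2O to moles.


M(N2O) = 44.02 g/mol
n = mass/M = 10/44.02 = 0.2272 mol

0.2272 mol


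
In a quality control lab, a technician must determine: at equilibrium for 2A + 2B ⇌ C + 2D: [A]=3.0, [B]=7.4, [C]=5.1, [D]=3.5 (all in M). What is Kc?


Kc = [C][D]^2/([A]^2[B]^2)
= (5.1^1 × 3.5^2)/(3.0^2 × 7.4^2)
= 62.475/492.84
= 0.1268

0.1268


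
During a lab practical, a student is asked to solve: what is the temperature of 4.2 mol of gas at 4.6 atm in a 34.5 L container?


PV = nRT  (R = 0.08206 L·atm/(mol·K))
T = PV/(nR) = 4.6×34.5/(4.2×0.08206)
= 158.70/0.344652
= 460.46 K

460.46 K


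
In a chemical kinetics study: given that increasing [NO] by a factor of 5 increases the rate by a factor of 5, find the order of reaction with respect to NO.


rate ∝ [NO]^n
5^n = 5 → n = 1
Order in NO: 1

1


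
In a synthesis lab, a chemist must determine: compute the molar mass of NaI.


M(NaI) = 1×22.99 + 1×126.9
= 22.99 + 126.9
= 149.89 g/mol

149.89 g/mol


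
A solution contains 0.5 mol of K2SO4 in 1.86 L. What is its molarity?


M = n/V = 0.5/1.86 = 0.269 mol/L

0.269 M


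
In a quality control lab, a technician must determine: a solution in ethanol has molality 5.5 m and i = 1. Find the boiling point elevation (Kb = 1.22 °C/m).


ΔTb = Kb × m × i
= 1.22 × 5.5 × 1
= 6.71 °C

6.71 °C


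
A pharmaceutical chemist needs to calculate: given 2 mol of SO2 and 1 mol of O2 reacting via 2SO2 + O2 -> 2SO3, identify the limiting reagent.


Mole ratio available / coefficient:
  SO2: 2/2 = 1.000
  O2: 1/1 = 1.000
Smaller ratio is limiting.

neither (stoichiometric); SO2 and O2 are fully consumed


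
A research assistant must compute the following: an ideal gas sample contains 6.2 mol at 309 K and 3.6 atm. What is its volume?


PV = nRT  (R = 0.08206 L·atm/(mol·K))
V = nRT/P = 6.2×0.08206×309/3.6
= 43.67 L

43.67 L


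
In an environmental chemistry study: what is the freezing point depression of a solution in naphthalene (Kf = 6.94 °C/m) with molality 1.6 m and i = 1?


ΔTf = Kf × m × i
= 6.94 × 1.6 × 1
= 11.104 °C

11.104 °C


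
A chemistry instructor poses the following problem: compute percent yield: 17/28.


% yield = actual/theoretical × 100
= 17/28 × 100
= 60.71%

60.71%


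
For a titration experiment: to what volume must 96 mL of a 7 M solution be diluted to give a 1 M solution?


C1V1 = C2V2
7 × 96 = 1 × V2
V2 = 672/1 = 672.0 mL

672.0 mL


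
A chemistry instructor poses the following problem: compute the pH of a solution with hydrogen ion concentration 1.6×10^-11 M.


pH = -log10([H+]) = -log10(1.6×10^-11)
= 11 - log10(1.6)
= 11 - 0.2
= 10.8

10.8


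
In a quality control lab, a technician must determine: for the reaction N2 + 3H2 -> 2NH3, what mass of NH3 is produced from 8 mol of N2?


Mole ratio NH3:N2 = 2:1
n(NH3) = 8 × 2/1 = 16.000 mol
mass = 16.000 × 17.03 = 272.48 g

272.48 g


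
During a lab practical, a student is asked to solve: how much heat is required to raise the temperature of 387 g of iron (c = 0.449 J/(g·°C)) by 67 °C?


q = mcΔT = 387 × 0.449 × 67
= 11642.12 J

11642.12 J


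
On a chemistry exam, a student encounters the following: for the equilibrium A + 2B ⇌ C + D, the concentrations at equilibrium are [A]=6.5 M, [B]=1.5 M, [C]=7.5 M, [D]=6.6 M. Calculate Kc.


Kc = [C][D]/([A][B]^2)
= (7.5^1 × 6.6^1)/(6.5^1 × 1.5^2)
= 49.5/14.625
= 3.385

3.385


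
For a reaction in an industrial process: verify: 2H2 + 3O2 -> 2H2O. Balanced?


Equation: 2H2 + 3O2 -> 2H2O
Check atoms: H: 4=4, O: 6≠2
Not balanced

No, not balanced


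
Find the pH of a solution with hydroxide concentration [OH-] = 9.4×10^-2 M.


pOH = -log10([OH-]) = -log10(9.4×10^-2)
= 2 - log10(9.4) = 1.03
pH = 14 - pOH = 14 - 1.03 = 12.97

12.97


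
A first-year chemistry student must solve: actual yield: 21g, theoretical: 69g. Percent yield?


% yield = actual/theoretical × 100
= 21/69 × 100
= 30.43%

30.43%


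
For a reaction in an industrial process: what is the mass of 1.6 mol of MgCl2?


M(MgCl2) = 95.21 g/mol
mass = n × M = 1.6 × 95.21 = 152.34 g

152.34 g


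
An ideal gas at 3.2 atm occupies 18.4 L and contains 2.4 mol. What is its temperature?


PV = nRT  (R = 0.08206 L·atm/(mol·K))
T = PV/(nR) = 3.2×18.4/(2.4×0.08206)
= 58.88/0.196944
= 298.97 K

298.97 K


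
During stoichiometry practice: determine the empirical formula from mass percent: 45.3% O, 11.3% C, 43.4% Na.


Assume 100 g sample. Moles of each element:
  O: 45.3/16.0 = 2.831 mol
  C: 11.3/12.01 = 0.941 mol
  Na: 43.4/22.99 = 1.888 mol
Divide by smallest (0.941):
  O: 2.831/0.941 = 3.01
  C: 0.941/0.941 = 1.0
  Na: 1.888/0.941 = 2.01
Empirical formula: Na2CO3

Na2CO3


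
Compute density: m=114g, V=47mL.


ρ = mass/volume
= 114/47
= 2.426 g/mL

2.426 g/mL


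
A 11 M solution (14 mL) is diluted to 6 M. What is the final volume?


C1V1 = C2V2
11 × 14 = 6 × V2
V2 = 154/6 = 25.67 mL

25.67 mL


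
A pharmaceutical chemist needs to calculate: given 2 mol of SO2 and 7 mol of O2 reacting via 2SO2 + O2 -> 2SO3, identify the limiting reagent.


Mole ratio available / coefficient:
  SO2: 2/2 = 1.000
  O2: 7/1 = 7.000
Smaller ratio is limiting.

SO2


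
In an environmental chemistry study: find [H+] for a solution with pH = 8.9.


[H+] = 10^(-pH) = 10^(-8.9)
= 1.26×10^-9 M

1.26×10^-9 M


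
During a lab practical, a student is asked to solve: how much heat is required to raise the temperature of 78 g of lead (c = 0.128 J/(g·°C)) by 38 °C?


q = mcΔT = 78 × 0.128 × 38
= 379.39 J

379.39 J


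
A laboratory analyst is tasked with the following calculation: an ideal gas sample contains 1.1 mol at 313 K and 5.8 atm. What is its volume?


PV = nRT  (R = 0.08206 L·atm/(mol·K))
V = nRT/P = 1.1×0.08206×313/5.8
= 4.871 L

4.871 L


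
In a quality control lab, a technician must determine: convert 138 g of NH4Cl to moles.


M(NH4Cl) = 53.49 g/mol
n = mass/M = 138/53.49 = 2.5799 mol

2.5799 mol


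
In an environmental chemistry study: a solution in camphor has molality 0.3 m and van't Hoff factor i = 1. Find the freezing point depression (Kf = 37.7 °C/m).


ΔTf = Kf × m × i
= 37.7 × 0.3 × 1
= 11.31 °C

11.31 °C


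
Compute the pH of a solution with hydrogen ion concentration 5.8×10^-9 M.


pH = -log10([H+]) = -log10(5.8×10^-9)
= 9 - log10(5.8)
= 9 - 0.76
= 8.24

8.24


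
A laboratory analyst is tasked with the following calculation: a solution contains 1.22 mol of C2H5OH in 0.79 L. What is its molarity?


M = n/V = 1.22/0.79 = 1.544 mol/L

1.544 M


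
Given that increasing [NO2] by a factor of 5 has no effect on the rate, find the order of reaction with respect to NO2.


rate ∝ [NO2]^n
rate ∝ [NO2]^0
Order in NO2: 0

0


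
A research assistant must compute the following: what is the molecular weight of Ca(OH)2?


M(Ca(OH)2) = 1×40.08 + 2×16.0 + 2×1.008
= 40.08 + 32.0 + 2.02
= 74.1 g/mol

74.1 g/mol


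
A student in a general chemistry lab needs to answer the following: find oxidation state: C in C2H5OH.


2x + 6(+1) + (-2) = 0, so x = -2
Oxidation number: -2

-2


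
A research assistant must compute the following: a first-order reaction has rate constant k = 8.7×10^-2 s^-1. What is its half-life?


t½ = ln2/k = 0.693147/(8.7×10^-2 s^-1)
= 7.967 s

7.967 s


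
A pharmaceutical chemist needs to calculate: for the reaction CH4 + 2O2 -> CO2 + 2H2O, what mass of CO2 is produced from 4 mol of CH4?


Mole ratio CO2:CH4 = 1:1
n(CO2) = 4 × 1/1 = 4.000 mol
mass = 4.000 × 44.01 = 176.04 g

176.04 g


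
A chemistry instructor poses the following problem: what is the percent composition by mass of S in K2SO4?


M(K2SO4) = 2×39.1 + 1×32.07 + 4×16.0 = 174.27 g/mol
Mass of S = 1 × 32.07 = 32.07 g/mol
% S = 32.07/174.27 × 100 = 18.40%

18.40%


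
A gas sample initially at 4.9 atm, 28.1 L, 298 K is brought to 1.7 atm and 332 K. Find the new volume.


P1V1/T1 = P2V2/T2
V2 = P1V1T2/(T1P2)
= 4.9×28.1×332/(298×1.7)
= 90.235 L

90.235 L


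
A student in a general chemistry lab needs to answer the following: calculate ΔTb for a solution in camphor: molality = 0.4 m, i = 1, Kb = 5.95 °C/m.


ΔTb = Kb × m × i
= 5.95 × 0.4 × 1
= 2.38 °C

2.38 °C


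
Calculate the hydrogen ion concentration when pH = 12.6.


[H+] = 10^(-pH) = 10^(-12.6)
= 2.51×10^-13 M

2.51×10^-13 M


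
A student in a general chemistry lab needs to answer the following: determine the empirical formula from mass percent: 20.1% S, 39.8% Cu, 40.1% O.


Assume 100 g sample. Moles of each element:
  S: 20.1/32.07 = 0.627 mol
  Cu: 39.8/63.55 = 0.626 mol
  O: 40.1/16.0 = 2.506 mol
Divide by smallest (0.626):
  S: 0.627/0.626 = 1.0
  Cu: 0.626/0.626 = 1.0
  O: 2.506/0.626 = 4.0
Empirical formula: CuSO4

CuSO4


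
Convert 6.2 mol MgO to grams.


M(MgO) = 40.31 g/mol
mass = n × M = 6.2 × 40.31 = 249.92 g

249.92 g


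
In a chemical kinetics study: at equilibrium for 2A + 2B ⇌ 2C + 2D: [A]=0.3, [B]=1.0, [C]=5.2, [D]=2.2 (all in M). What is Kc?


Kc = [C]^2[D]^2/([A]^2[B]^2)
= (5.2^2 × 2.2^2)/(0.3^2 × 1.0^2)
= 130.8736/0.09
= 1454

1454


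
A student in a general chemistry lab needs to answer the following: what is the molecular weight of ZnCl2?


M(ZnCl2) = 1×65.38 + 2×35.45
= 65.38 + 70.9
= 136.28 g/mol

136.28 g/mol


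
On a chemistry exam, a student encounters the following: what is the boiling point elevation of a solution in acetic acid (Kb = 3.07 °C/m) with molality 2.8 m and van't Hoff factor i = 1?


ΔTb = Kb × m × i
= 3.07 × 2.8 × 1
= 8.596 °C

8.596 °C


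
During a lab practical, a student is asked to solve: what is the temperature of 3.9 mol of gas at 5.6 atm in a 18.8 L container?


PV = nRT  (R = 0.08206 L·atm/(mol·K))
T = PV/(nR) = 5.6×18.8/(3.9×0.08206)
= 105.28/0.320034
= 328.97 K

328.97 K


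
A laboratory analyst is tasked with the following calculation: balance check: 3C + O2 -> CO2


Equation: 3C + O2 -> CO2
Check atoms: C: 3≠1, O: 2=2
Not balanced

No, not balanced


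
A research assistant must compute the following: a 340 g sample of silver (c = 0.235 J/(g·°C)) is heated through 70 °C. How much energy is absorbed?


q = mcΔT = 340 × 0.235 × 70
= 5593.00 J

5593.00 J


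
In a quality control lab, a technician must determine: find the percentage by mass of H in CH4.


M(CH4) = 1×12.01 + 4×1.008 = 16.042 g/mol
Mass of H = 4 × 1.008 = 4.032 g/mol
% H = 4.032/16.042 × 100 = 25.13%

25.13%


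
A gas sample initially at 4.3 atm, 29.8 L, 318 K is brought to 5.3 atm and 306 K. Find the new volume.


P1V1/T1 = P2V2/T2
V2 = P1V1T2/(T1P2)
= 4.3×29.8×306/(318×5.3)
= 23.265 L

23.265 L


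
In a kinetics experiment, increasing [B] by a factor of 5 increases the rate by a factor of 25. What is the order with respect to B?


rate ∝ [B]^n
5^n = 25 → n = 2
Order in B: 2

2


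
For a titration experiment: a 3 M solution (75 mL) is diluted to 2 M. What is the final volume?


C1V1 = C2V2
3 × 75 = 2 × V2
V2 = 225/2 = 112.5 mL

112.5 mL


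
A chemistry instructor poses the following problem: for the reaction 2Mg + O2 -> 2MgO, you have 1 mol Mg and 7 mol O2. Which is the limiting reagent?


Mole ratio available / coefficient:
  Mg: 1/2 = 0.500
  O2: 7/1 = 7.000
Smaller ratio is limiting.

Mg


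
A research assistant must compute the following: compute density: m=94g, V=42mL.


ρ = mass/volume
= 94/42
= 2.238 g/mL

2.238 g/mL


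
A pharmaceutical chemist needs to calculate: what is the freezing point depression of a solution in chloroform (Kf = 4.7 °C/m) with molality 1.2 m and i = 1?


ΔTf = Kf × m × i
= 4.7 × 1.2 × 1
= 5.64 °C

5.64 °C


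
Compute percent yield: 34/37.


% yield = actual/theoretical × 100
= 34/37 × 100
= 91.89%

91.89%


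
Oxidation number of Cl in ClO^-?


x + (-2) = -1, so x = +1
Oxidation number: +1

+1


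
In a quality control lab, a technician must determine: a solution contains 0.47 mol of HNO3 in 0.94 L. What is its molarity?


M = n/V = 0.47/0.94 = 0.500 mol/L

0.500 M


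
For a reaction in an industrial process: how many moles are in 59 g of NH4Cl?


M(NH4Cl) = 53.49 g/mol
n = mass/M = 59/53.49 = 1.103 mol

1.103 mol


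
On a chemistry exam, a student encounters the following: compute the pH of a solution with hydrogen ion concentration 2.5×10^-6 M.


pH = -log10([H+]) = -log10(2.5×10^-6)
= 6 - log10(2.5)
= 6 - 0.4
= 5.6

5.6


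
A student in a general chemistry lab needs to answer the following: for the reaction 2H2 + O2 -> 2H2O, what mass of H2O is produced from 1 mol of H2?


Mole ratio H2O:H2 = 2:2
n(H2O) = 1 × 2/2 = 1.000 mol
mass = 1.000 × 18.02 = 18.02 g

18.02 g


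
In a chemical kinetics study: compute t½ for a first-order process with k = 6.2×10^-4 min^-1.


t½ = ln2/k = 0.693147/(6.2×10^-4 min^-1)
= 1118 min

1118 min


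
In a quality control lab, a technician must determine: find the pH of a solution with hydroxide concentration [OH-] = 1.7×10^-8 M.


pOH = -log10([OH-]) = -log10(1.7×10^-8)
= 8 - log10(1.7) = 7.77
pH = 14 - pOH = 14 - 7.77 = 6.23

6.23


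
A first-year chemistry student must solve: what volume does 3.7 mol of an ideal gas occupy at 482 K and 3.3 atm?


PV = nRT  (R = 0.08206 L·atm/(mol·K))
V = nRT/P = 3.7×0.08206×482/3.3
= 44.347 L

44.347 L


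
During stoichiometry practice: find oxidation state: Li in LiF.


Group 1 metal: +1
Oxidation number: +1

+1


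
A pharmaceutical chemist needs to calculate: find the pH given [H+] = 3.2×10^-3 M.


pH = -log10([H+]) = -log10(3.2×10^-3)
= 3 - log10(3.2)
= 3 - 0.51
= 2.49

2.49


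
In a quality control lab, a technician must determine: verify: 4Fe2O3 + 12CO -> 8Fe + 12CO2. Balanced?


Equation: 4Fe2O3 + 12CO -> 8Fe + 12CO2
Check atoms: C: 12=12, Fe: 8=8, O: 24=24
Balanced

Yes, balanced


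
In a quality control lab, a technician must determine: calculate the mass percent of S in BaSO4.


M(BaSO4) = 1×137.33 + 1×32.07 + 4×16.0 = 233.40 g/mol
Mass of S = 1 × 32.07 = 32.07 g/mol
% S = 32.07/233.40 × 100 = 13.74%

13.74%


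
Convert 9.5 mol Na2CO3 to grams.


M(Na2CO3) = 105.99 g/mol
mass = n × M = 9.5 × 105.99 = 1006.91 g

1006.91 g


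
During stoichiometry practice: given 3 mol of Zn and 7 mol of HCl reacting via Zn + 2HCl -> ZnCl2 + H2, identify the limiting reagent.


Mole ratio available / coefficient:
  Zn: 3/1 = 3.000
  HCl: 7/2 = 3.500
Smaller ratio is limiting.

Zn


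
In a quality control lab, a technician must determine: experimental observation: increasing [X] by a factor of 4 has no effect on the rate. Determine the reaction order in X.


rate ∝ [X]^n
rate ∝ [X]^0
Order in X: 0

0


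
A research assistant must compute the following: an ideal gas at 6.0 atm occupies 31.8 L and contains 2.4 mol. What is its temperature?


PV = nRT  (R = 0.08206 L·atm/(mol·K))
T = PV/(nR) = 6.0×31.8/(2.4×0.08206)
= 190.80/0.196944
= 968.80 K

968.80 K


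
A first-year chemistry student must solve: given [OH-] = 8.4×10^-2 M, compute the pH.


pOH = -log10([OH-]) = -log10(8.4×10^-2)
= 2 - log10(8.4) = 1.08
pH = 14 - pOH = 14 - 1.08 = 12.92

12.92


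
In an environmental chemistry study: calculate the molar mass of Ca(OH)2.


M(Ca(OH)2) = 1×40.08 + 2×16.0 + 2×1.008
= 40.08 + 32.0 + 2.02
= 74.1 g/mol

74.1 g/mol


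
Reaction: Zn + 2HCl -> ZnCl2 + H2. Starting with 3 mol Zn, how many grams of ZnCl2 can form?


Mole ratio ZnCl2:Zn = 1:1
n(ZnCl2) = 3 × 1/1 = 3.000 mol
mass = 3.000 × 136.28 = 408.84 g

408.84 g


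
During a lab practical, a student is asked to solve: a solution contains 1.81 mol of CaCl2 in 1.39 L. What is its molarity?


M = n/V = 1.81/1.39 = 1.302 mol/L

1.302 M


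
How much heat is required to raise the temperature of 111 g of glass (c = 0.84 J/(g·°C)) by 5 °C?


q = mcΔT = 111 × 0.84 × 5
= 466.20 J

466.20 J


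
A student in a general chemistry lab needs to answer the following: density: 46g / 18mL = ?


ρ = mass/volume
= 46/18
= 2.556 g/mL

2.556 g/mL


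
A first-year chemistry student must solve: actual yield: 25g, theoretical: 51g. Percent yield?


% yield = actual/theoretical × 100
= 25/51 × 100
= 49.02%

49.02%


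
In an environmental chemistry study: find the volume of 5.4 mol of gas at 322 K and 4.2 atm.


PV = nRT  (R = 0.08206 L·atm/(mol·K))
V = nRT/P = 5.4×0.08206×322/4.2
= 33.973 L

33.973 L


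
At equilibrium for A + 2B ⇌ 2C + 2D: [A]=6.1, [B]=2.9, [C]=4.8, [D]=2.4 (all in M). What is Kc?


Kc = [C]^2[D]^2/([A][B]^2)
= (4.8^2 × 2.4^2)/(6.1^1 × 2.9^2)
= 132.7104/51.301
= 2.587

2.587


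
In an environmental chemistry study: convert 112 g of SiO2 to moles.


M(SiO2) = 60.09 g/mol
n = mass/M = 112/60.09 = 1.8639 mol

1.8639 mol


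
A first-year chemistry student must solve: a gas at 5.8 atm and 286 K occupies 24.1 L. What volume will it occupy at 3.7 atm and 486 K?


P1V1/T1 = P2V2/T2
V2 = P1V1T2/(T1P2)
= 5.8×24.1×486/(286×3.7)
= 64.197 L

64.197 L


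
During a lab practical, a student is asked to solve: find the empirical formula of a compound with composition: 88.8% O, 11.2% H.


Assume 100 g sample. Moles of each element:
  O: 88.8/16.0 = 5.55 mol
  H: 11.2/1.008 = 11.111 mol
Divide by smallest (5.55):
  O: 5.55/5.55 = 1.0
  H: 11.111/5.55 = 2.0
Empirical formula: H2O

H2O
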